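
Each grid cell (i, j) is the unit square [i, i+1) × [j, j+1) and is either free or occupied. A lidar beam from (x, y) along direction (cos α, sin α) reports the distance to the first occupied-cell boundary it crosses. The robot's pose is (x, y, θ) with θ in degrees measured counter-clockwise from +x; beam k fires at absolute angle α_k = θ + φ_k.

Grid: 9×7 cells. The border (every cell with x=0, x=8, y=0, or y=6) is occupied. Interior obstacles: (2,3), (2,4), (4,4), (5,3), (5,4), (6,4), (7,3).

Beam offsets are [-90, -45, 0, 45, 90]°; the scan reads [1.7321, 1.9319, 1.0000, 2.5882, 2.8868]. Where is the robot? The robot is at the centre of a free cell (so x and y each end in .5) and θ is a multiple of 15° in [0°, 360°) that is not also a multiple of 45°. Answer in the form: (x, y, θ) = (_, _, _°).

Candidates: 28 free-cell centres × 16 headings = 448 poses. Raycast each; keep the one whose scan matches to 4 dp.
  (6.5, 5.5, 285°): beam 1 = 1.9319 ≠ 1.7321 ✗
  (1.5, 2.5, 60°): beam 1 = 3.0000 ≠ 1.7321 ✗
  (7.5, 1.5, 75°): beam 1 = 0.5176 ≠ 1.7321 ✗
  (6.5, 5.5, 30°): beam 1 = 0.5774 ≠ 1.7321 ✗
  …
  (3.5, 2.5, 120°): r_1=1.7321, r_2=1.9319, r_3=1.0000, r_4=2.5882, r_5=2.8868 — all match ✓
No second candidate reproduces the full scan.

(x, y, θ) = (3.5, 2.5, 120°)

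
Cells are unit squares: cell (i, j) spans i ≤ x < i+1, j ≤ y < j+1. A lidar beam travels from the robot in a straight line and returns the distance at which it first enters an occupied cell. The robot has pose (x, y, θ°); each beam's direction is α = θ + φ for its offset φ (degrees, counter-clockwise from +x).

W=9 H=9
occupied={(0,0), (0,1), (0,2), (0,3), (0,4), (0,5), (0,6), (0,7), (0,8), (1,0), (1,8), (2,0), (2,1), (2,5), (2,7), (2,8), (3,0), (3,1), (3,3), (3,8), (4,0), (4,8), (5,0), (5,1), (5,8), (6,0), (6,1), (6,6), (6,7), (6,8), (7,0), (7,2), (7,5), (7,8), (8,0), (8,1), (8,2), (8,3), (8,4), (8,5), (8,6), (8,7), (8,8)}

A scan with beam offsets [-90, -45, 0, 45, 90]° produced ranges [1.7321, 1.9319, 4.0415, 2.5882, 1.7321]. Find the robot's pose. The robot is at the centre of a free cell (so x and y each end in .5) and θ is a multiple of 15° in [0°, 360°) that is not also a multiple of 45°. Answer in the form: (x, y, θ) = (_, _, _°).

(x, y, θ) = (5.5, 4.5, 120°)

The pose lattice has 38·16 = 608 candidates. Test each by forward raycasting.
  (4.5, 6.5, 30°): beam 1 = 5.0000 ≠ 1.7321 ✗
  (1.5, 3.5, 60°): beam 1 = 4.0415 ≠ 1.7321 ✗
  (6.5, 2.5, 15°): beam 1 = 0.5176 ≠ 1.7321 ✗
  (4.5, 4.5, 210°): beam 1 = 3.0000 ≠ 1.7321 ✗
  (3.5, 4.5, 240°): beam 1 = 1.0000 ≠ 1.7321 ✗
  …
  (5.5, 4.5, 120°): r_1=1.7321, r_2=1.9319, r_3=4.0415, r_4=2.5882, r_5=1.7321 — all match ✓
No second candidate reproduces the full scan.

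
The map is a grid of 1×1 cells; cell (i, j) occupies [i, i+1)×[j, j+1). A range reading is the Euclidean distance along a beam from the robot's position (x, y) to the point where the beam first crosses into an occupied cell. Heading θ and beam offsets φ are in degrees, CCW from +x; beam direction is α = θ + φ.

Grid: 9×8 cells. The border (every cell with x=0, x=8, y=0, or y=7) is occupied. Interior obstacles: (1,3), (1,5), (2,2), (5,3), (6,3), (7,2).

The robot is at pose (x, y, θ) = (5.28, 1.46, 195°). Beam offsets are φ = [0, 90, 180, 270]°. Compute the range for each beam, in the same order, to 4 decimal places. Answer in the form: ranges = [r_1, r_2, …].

ranges = [1.7773, 0.4762, 2.0864, 5.7354]

beam 1: φ=0°, α=195°
  cosα=-0.9659 sinα=-0.2588 | (5,1) | tMaxX 0.2899 tMaxY 1.7773 | tΔX 1.0353 tΔY 3.8637
    t=0.2899 [x] (4,1)
    t=1.3252 [x] (3,1)
    t=1.7773 [y] (3,0) — stop
  → r_1 = 1.7773
beam 2: φ=90°, α=285°
  cosα=0.2588 sinα=-0.9659 | (5,1) | tMaxX 2.7819 tMaxY 0.4762 | tΔX 3.8637 tΔY 1.0353
    t=0.4762 [y] (5,0) — stop
  → r_2 = 0.4762
beam 3: φ=180°, α=15°
  cosα=0.9659 sinα=0.2588 | (5,1) | tMaxX 0.7454 tMaxY 2.0864 | tΔX 1.0353 tΔY 3.8637
    t=0.7454 [x] (6,1)
    t=1.7807 [x] (7,1)
    t=2.0864 [y] (7,2) — stop
  → r_3 = 2.0864
beam 4: φ=270°, α=105°
  cosα=-0.2588 sinα=0.9659 | (5,1) | tMaxX 1.0818 tMaxY 0.5590 | tΔX 3.8637 tΔY 1.0353
    t=0.5590 [y] (5,2)
    t=1.0818 [x] (4,2)
    t=1.5943 [y] (4,3)
    t=2.6296 [y] (4,4)
    t=3.6649 [y] (4,5)
    t=4.7002 [y] (4,6)
    t=4.9455 [x] (3,6)
    t=5.7354 [y] (3,7) — stop
  → r_4 = 5.7354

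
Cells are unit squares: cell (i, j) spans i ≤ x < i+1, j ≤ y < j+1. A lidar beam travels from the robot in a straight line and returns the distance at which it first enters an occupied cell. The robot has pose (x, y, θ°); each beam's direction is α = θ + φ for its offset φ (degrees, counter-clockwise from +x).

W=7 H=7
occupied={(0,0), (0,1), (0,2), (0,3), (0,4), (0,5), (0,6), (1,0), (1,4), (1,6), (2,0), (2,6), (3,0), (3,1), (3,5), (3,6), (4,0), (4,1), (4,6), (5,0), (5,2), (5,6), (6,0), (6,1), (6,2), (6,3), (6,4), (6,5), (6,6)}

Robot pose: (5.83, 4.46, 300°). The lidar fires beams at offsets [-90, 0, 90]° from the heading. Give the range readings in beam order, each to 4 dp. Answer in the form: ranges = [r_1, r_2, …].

ranges = [5.5772, 0.3400, 0.1963]

beam 1: φ=-90°, α=210°
  dir = (cos 210°, sin 210°) = (-0.8660, -0.5000); from cell (5,4)
  next x-line at t=0.9584, next y-line at t=0.9200; Δt_x=1.1547, Δt_y=2.0000
    y: enter (5,3) at t=0.9200
    x: enter (4,3) at t=0.9584
    x: enter (3,3) at t=2.1131
    y: enter (3,2) at t=2.9200
    x: enter (2,2) at t=3.2678
    x: enter (1,2) at t=4.4225
    y: enter (1,1) at t=4.9200
    x: enter (0,1) at t=5.5772 ← occupied
  → r_1 = 5.5772
beam 2: φ=0°, α=300°
  dir = (cos 300°, sin 300°) = (0.5000, -0.8660); from cell (5,4)
  next x-line at t=0.3400, next y-line at t=0.5312; Δt_x=2.0000, Δt_y=1.1547
    x: enter (6,4) at t=0.3400 ← occupied
  → r_2 = 0.3400
beam 3: φ=90°, α=30°
  dir = (cos 30°, sin 30°) = (0.8660, 0.5000); from cell (5,4)
  next x-line at t=0.1963, next y-line at t=1.0800; Δt_x=1.1547, Δt_y=2.0000
    x: enter (6,4) at t=0.1963 ← occupied
  → r_3 = 0.1963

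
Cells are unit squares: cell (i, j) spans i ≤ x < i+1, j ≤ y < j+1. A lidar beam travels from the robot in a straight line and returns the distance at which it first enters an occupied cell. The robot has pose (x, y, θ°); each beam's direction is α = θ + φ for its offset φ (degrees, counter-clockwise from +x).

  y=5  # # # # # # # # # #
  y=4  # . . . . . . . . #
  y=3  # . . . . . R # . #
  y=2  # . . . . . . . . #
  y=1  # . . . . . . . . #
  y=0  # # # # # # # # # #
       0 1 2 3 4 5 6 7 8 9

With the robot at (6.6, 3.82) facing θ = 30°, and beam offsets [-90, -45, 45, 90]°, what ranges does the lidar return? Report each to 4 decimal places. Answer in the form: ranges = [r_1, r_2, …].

beam 1: φ=-90°, α=300°
  cosα=0.5000 sinα=-0.8660 | (6,3) | tMaxX 0.8000 tMaxY 0.9469 | tΔX 2.0000 tΔY 1.1547
    t=0.8000 [x] (7,3) — stop
  → r_1 = 0.8000
beam 2: φ=-45°, α=345°
  cosα=0.9659 sinα=-0.2588 | (6,3) | tMaxX 0.4141 tMaxY 3.1682 | tΔX 1.0353 tΔY 3.8637
    t=0.4141 [x] (7,3) — stop
  → r_2 = 0.4141
beam 3: φ=45°, α=75°
  cosα=0.2588 sinα=0.9659 | (6,3) | tMaxX 1.5455 tMaxY 0.1863 | tΔX 3.8637 tΔY 1.0353
    t=0.1863 [y] (6,4)
    t=1.2216 [y] (6,5) — stop
  → r_3 = 1.2216
beam 4: φ=90°, α=120°
  cosα=-0.5000 sinα=0.8660 | (6,3) | tMaxX 1.2000 tMaxY 0.2078 | tΔX 2.0000 tΔY 1.1547
    t=0.2078 [y] (6,4)
    t=1.2000 [x] (5,4)
    t=1.3625 [y] (5,5) — stop
  → r_4 = 1.3625

ranges = [0.8000, 0.4141, 1.2216, 1.3625]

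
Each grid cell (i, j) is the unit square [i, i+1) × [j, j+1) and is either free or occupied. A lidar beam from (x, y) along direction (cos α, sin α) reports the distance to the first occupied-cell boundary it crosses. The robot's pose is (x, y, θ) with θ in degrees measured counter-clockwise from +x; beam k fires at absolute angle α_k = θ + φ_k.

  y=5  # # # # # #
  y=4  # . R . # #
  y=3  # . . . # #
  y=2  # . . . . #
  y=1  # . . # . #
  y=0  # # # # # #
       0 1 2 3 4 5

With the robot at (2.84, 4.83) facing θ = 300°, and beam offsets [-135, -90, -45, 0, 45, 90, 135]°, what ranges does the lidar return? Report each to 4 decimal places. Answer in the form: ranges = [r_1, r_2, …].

beam 1: φ=-135°, α=165°
  d=(-0.9659,0.2588)  start (2,4)  tX=0.8696 tY=0.6568  stride 1/|dx|=1.0353 1/|dy|=3.8637
    cross y-line → (2,5), t=0.6568 (wall)
  → r_1 = 0.6568
beam 2: φ=-90°, α=210°
  d=(-0.8660,-0.5000)  start (2,4)  tX=0.9699 tY=1.6600  stride 1/|dx|=1.1547 1/|dy|=2.0000
    cross x-line → (1,4), t=0.9699
    cross y-line → (1,3), t=1.6600
    cross x-line → (0,3), t=2.1246 (wall)
  → r_2 = 2.1246
beam 3: φ=-45°, α=255°
  d=(-0.2588,-0.9659)  start (2,4)  tX=3.2455 tY=0.8593  stride 1/|dx|=3.8637 1/|dy|=1.0353
    cross y-line → (2,3), t=0.8593
    cross y-line → (2,2), t=1.8946
    cross y-line → (2,1), t=2.9298
    cross x-line → (1,1), t=3.2455
    cross y-line → (1,0), t=3.9651 (wall)
  → r_3 = 3.9651
beam 4: φ=0°, α=300°
  d=(0.5000,-0.8660)  start (2,4)  tX=0.3200 tY=0.9584  stride 1/|dx|=2.0000 1/|dy|=1.1547
    cross x-line → (3,4), t=0.3200
    cross y-line → (3,3), t=0.9584
    cross y-line → (3,2), t=2.1131
    cross x-line → (4,2), t=2.3200
    cross y-line → (4,1), t=3.2678
    cross x-line → (5,1), t=4.3200 (wall)
  → r_4 = 4.3200
beam 5: φ=45°, α=345°
  d=(0.9659,-0.2588)  start (2,4)  tX=0.1656 tY=3.2069  stride 1/|dx|=1.0353 1/|dy|=3.8637
    cross x-line → (3,4), t=0.1656
    cross x-line → (4,4), t=1.2009 (wall)
  → r_5 = 1.2009
beam 6: φ=90°, α=30°
  d=(0.8660,0.5000)  start (2,4)  tX=0.1848 tY=0.3400  stride 1/|dx|=1.1547 1/|dy|=2.0000
    cross x-line → (3,4), t=0.1848
    cross y-line → (3,5), t=0.3400 (wall)
  → r_6 = 0.3400
beam 7: φ=135°, α=75°
  d=(0.2588,0.9659)  start (2,4)  tX=0.6182 tY=0.1760  stride 1/|dx|=3.8637 1/|dy|=1.0353
    cross y-line → (2,5), t=0.1760 (wall)
  → r_7 = 0.1760

ranges = [0.6568, 2.1246, 3.9651, 4.3200, 1.2009, 0.3400, 0.1760]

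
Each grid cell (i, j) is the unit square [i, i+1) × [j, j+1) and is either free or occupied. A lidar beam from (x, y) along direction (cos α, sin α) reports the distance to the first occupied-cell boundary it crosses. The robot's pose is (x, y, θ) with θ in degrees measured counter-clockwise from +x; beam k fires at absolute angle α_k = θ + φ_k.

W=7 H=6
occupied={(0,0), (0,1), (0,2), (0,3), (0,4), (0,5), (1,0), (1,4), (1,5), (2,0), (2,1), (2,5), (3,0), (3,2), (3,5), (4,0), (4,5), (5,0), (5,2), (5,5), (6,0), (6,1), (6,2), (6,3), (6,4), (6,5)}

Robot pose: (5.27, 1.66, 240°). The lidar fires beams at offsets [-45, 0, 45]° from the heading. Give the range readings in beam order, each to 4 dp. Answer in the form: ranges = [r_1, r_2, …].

ranges = [2.3501, 0.7621, 0.6833]

beam 1: φ=-45°, α=195°
  d=(-0.9659,-0.2588)  start (5,1)  tX=0.2795 tY=2.5500  stride 1/|dx|=1.0353 1/|dy|=3.8637
    cross x-line → (4,1), t=0.2795
    cross x-line → (3,1), t=1.3148
    cross x-line → (2,1), t=2.3501 (wall)
  → r_1 = 2.3501
beam 2: φ=0°, α=240°
  d=(-0.5000,-0.8660)  start (5,1)  tX=0.5400 tY=0.7621  stride 1/|dx|=2.0000 1/|dy|=1.1547
    cross x-line → (4,1), t=0.5400
    cross y-line → (4,0), t=0.7621 (wall)
  → r_2 = 0.7621
beam 3: φ=45°, α=285°
  d=(0.2588,-0.9659)  start (5,1)  tX=2.8205 tY=0.6833  stride 1/|dx|=3.8637 1/|dy|=1.0353
    cross y-line → (5,0), t=0.6833 (wall)
  → r_3 = 0.6833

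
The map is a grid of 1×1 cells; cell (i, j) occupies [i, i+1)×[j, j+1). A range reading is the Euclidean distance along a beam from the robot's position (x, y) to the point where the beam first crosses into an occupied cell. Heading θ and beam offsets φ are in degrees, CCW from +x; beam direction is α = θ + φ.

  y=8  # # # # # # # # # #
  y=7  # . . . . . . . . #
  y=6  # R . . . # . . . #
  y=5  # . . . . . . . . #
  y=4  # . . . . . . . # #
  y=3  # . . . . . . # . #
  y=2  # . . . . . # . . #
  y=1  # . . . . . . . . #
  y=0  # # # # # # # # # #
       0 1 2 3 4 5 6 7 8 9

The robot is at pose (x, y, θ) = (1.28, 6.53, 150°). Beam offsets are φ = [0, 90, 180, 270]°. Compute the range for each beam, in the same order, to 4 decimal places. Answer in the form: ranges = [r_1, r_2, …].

ranges = [0.3233, 0.5600, 6.6049, 1.6974]

beam 1: φ=0°, α=150°
  d=(-0.8660,0.5000)  start (1,6)  tX=0.3233 tY=0.9400  stride 1/|dx|=1.1547 1/|dy|=2.0000
    cross x-line → (0,6), t=0.3233 (wall)
  → r_1 = 0.3233
beam 2: φ=90°, α=240°
  d=(-0.5000,-0.8660)  start (1,6)  tX=0.5600 tY=0.6120  stride 1/|dx|=2.0000 1/|dy|=1.1547
    cross x-line → (0,6), t=0.5600 (wall)
  → r_2 = 0.5600
beam 3: φ=180°, α=330°
  d=(0.8660,-0.5000)  start (1,6)  tX=0.8314 tY=1.0600  stride 1/|dx|=1.1547 1/|dy|=2.0000
    cross x-line → (2,6), t=0.8314
    cross y-line → (2,5), t=1.0600
    cross x-line → (3,5), t=1.9861
    cross y-line → (3,4), t=3.0600
    cross x-line → (4,4), t=3.1408
    cross x-line → (5,4), t=4.2955
    cross y-line → (5,3), t=5.0600
    cross x-line → (6,3), t=5.4502
    cross x-line → (7,3), t=6.6049 (wall)
  → r_3 = 6.6049
beam 4: φ=270°, α=60°
  d=(0.5000,0.8660)  start (1,6)  tX=1.4400 tY=0.5427  stride 1/|dx|=2.0000 1/|dy|=1.1547
    cross y-line → (1,7), t=0.5427
    cross x-line → (2,7), t=1.4400
    cross y-line → (2,8), t=1.6974 (wall)
  → r_4 = 1.6974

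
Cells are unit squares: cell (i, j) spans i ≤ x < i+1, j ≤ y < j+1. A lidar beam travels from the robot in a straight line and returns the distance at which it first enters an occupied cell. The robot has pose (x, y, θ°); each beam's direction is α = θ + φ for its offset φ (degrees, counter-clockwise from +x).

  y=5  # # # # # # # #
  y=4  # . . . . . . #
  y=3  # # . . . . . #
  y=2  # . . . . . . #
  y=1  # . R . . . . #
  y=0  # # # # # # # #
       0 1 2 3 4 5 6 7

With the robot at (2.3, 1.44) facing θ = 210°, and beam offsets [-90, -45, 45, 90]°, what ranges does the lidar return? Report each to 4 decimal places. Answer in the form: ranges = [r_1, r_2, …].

ranges = [1.8013, 1.3459, 0.4555, 0.5081]

beam 1: φ=-90°, α=120°
  cosα=-0.5000 sinα=0.8660 | (2,1) | tMaxX 0.6000 tMaxY 0.6466 | tΔX 2.0000 tΔY 1.1547
    t=0.6000 [x] (1,1)
    t=0.6466 [y] (1,2)
    t=1.8013 [y] (1,3) — stop
  → r_1 = 1.8013
beam 2: φ=-45°, α=165°
  cosα=-0.9659 sinα=0.2588 | (2,1) | tMaxX 0.3106 tMaxY 2.1637 | tΔX 1.0353 tΔY 3.8637
    t=0.3106 [x] (1,1)
    t=1.3459 [x] (0,1) — stop
  → r_2 = 1.3459
beam 3: φ=45°, α=255°
  cosα=-0.2588 sinα=-0.9659 | (2,1) | tMaxX 1.1591 tMaxY 0.4555 | tΔX 3.8637 tΔY 1.0353
    t=0.4555 [y] (2,0) — stop
  → r_3 = 0.4555
beam 4: φ=90°, α=300°
  cosα=0.5000 sinα=-0.8660 | (2,1) | tMaxX 1.4000 tMaxY 0.5081 | tΔX 2.0000 tΔY 1.1547
    t=0.5081 [y] (2,0) — stop
  → r_4 = 0.5081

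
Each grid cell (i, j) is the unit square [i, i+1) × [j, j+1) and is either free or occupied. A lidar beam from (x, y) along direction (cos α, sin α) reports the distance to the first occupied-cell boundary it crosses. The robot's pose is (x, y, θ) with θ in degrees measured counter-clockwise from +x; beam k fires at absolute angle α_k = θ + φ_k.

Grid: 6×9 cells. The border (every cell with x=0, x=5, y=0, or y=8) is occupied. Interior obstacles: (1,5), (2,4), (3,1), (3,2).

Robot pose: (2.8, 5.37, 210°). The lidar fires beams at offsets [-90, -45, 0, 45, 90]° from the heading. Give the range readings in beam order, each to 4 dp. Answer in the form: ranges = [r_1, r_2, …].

beam 1: φ=-90°, α=120°
  cosα=-0.5000 sinα=0.8660 | (2,5) | tMaxX 1.6000 tMaxY 0.7275 | tΔX 2.0000 tΔY 1.1547
    t=0.7275 [y] (2,6)
    t=1.6000 [x] (1,6)
    t=1.8822 [y] (1,7)
    t=3.0369 [y] (1,8) — stop
  → r_1 = 3.0369
beam 2: φ=-45°, α=165°
  cosα=-0.9659 sinα=0.2588 | (2,5) | tMaxX 0.8282 tMaxY 2.4341 | tΔX 1.0353 tΔY 3.8637
    t=0.8282 [x] (1,5) — stop
  → r_2 = 0.8282
beam 3: φ=0°, α=210°
  cosα=-0.8660 sinα=-0.5000 | (2,5) | tMaxX 0.9238 tMaxY 0.7400 | tΔX 1.1547 tΔY 2.0000
    t=0.7400 [y] (2,4) — stop
  → r_3 = 0.7400
beam 4: φ=45°, α=255°
  cosα=-0.2588 sinα=-0.9659 | (2,5) | tMaxX 3.0910 tMaxY 0.3831 | tΔX 3.8637 tΔY 1.0353
    t=0.3831 [y] (2,4) — stop
  → r_4 = 0.3831
beam 5: φ=90°, α=300°
  cosα=0.5000 sinα=-0.8660 | (2,5) | tMaxX 0.4000 tMaxY 0.4272 | tΔX 2.0000 tΔY 1.1547
    t=0.4000 [x] (3,5)
    t=0.4272 [y] (3,4)
    t=1.5819 [y] (3,3)
    t=2.4000 [x] (4,3)
    t=2.7366 [y] (4,2)
    t=3.8913 [y] (4,1)
    t=4.4000 [x] (5,1) — stop
  → r_5 = 4.4000

ranges = [3.0369, 0.8282, 0.7400, 0.3831, 4.4000]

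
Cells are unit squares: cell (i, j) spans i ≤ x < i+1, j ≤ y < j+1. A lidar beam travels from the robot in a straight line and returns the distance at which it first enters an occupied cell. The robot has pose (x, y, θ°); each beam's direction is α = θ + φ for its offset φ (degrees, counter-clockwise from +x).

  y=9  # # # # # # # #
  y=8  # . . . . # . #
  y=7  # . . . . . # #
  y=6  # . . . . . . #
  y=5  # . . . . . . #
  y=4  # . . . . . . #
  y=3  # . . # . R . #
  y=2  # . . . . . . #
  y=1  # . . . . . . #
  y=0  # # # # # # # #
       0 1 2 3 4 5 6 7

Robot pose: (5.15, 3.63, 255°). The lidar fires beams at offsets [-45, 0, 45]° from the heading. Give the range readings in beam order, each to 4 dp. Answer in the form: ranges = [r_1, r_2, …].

beam 1: φ=-45°, α=210°
  direction (-0.8660, -0.5000); cell (5,3); t to first gridline: x 0.1732, y 1.2600 (then +1.1547 / +2.0000)
    (4,3) via x @ 0.1732
    (4,2) via y @ 1.2600
    (3,2) via x @ 1.3279
    (2,2) via x @ 2.4826
    (2,1) via y @ 3.2600
    (1,1) via x @ 3.6373
    (0,1) via x @ 4.7920  # hit
  → r_1 = 4.7920
beam 2: φ=0°, α=255°
  direction (-0.2588, -0.9659); cell (5,3); t to first gridline: x 0.5796, y 0.6522 (then +3.8637 / +1.0353)
    (4,3) via x @ 0.5796
    (4,2) via y @ 0.6522
    (4,1) via y @ 1.6875
    (4,0) via y @ 2.7228  # hit
  → r_2 = 2.7228
beam 3: φ=45°, α=300°
  direction (0.5000, -0.8660); cell (5,3); t to first gridline: x 1.7000, y 0.7275 (then +2.0000 / +1.1547)
    (5,2) via y @ 0.7275
    (6,2) via x @ 1.7000
    (6,1) via y @ 1.8822
    (6,0) via y @ 3.0369  # hit
  → r_3 = 3.0369

ranges = [4.7920, 2.7228, 3.0369]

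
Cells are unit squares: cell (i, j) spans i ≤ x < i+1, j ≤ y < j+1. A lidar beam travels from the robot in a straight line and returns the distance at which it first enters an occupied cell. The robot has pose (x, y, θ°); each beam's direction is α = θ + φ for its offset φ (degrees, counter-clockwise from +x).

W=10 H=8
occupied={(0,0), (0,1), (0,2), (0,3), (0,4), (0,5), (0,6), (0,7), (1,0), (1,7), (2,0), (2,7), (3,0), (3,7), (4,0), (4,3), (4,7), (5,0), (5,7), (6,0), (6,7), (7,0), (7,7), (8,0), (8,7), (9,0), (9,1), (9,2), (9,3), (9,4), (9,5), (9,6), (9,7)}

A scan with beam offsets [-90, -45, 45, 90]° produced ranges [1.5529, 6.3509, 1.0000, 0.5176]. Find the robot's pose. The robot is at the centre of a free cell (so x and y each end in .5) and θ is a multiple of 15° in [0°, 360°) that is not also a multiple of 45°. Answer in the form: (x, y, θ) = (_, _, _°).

Candidates: 47 free-cell centres × 16 headings = 752 poses. Raycast each; keep the one whose scan matches to 4 dp.
  (3.5, 5.5, 150°): beam 1 = 1.7321 ≠ 1.5529 ✗
  (6.5, 2.5, 300°): beam 1 = 3.0000 ≠ 1.5529 ✗
  (8.5, 6.5, 240°): beam 1 = 1.0000 ≠ 1.5529 ✗
  (6.5, 6.5, 255°): beam 1 = 1.9319 ≠ 1.5529 ✗
  (5.5, 2.5, 210°): beam 1 = 1.0000 ≠ 1.5529 ✗
  …
  (4.5, 1.5, 165°): r_1=1.5529, r_2=6.3509, r_3=1.0000, r_4=0.5176 — all match ✓
No second candidate reproduces the full scan.

(x, y, θ) = (4.5, 1.5, 165°)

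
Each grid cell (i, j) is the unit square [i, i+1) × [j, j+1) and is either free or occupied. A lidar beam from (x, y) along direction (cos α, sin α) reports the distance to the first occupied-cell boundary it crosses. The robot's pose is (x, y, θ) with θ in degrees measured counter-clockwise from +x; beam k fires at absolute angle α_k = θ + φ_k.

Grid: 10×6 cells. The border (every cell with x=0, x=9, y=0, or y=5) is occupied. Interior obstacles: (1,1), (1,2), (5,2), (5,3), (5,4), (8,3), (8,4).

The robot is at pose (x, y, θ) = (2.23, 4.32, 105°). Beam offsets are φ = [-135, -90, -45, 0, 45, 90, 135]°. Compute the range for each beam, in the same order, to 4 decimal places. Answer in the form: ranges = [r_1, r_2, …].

ranges = [3.1985, 2.6273, 0.7852, 0.7040, 1.3600, 1.2734, 1.5242]

beam 1: φ=-135°, α=330°
  cosα=0.8660 sinα=-0.5000 | (2,4) | tMaxX 0.8891 tMaxY 0.6400 | tΔX 1.1547 tΔY 2.0000
    t=0.6400 [y] (2,3)
    t=0.8891 [x] (3,3)
    t=2.0438 [x] (4,3)
    t=2.6400 [y] (4,2)
    t=3.1985 [x] (5,2) — stop
  → r_1 = 3.1985
beam 2: φ=-90°, α=15°
  cosα=0.9659 sinα=0.2588 | (2,4) | tMaxX 0.7972 tMaxY 2.6273 | tΔX 1.0353 tΔY 3.8637
    t=0.7972 [x] (3,4)
    t=1.8324 [x] (4,4)
    t=2.6273 [y] (4,5) — stop
  → r_2 = 2.6273
beam 3: φ=-45°, α=60°
  cosα=0.5000 sinα=0.8660 | (2,4) | tMaxX 1.5400 tMaxY 0.7852 | tΔX 2.0000 tΔY 1.1547
    t=0.7852 [y] (2,5) — stop
  → r_3 = 0.7852
beam 4: φ=0°, α=105°
  cosα=-0.2588 sinα=0.9659 | (2,4) | tMaxX 0.8887 tMaxY 0.7040 | tΔX 3.8637 tΔY 1.0353
    t=0.7040 [y] (2,5) — stop
  → r_4 = 0.7040
beam 5: φ=45°, α=150°
  cosα=-0.8660 sinα=0.5000 | (2,4) | tMaxX 0.2656 tMaxY 1.3600 | tΔX 1.1547 tΔY 2.0000
    t=0.2656 [x] (1,4)
    t=1.3600 [y] (1,5) — stop
  → r_5 = 1.3600
beam 6: φ=90°, α=195°
  cosα=-0.9659 sinα=-0.2588 | (2,4) | tMaxX 0.2381 tMaxY 1.2364 | tΔX 1.0353 tΔY 3.8637
    t=0.2381 [x] (1,4)
    t=1.2364 [y] (1,3)
    t=1.2734 [x] (0,3) — stop
  → r_6 = 1.2734
beam 7: φ=135°, α=240°
  cosα=-0.5000 sinα=-0.8660 | (2,4) | tMaxX 0.4600 tMaxY 0.3695 | tΔX 2.0000 tΔY 1.1547
    t=0.3695 [y] (2,3)
    t=0.4600 [x] (1,3)
    t=1.5242 [y] (1,2) — stop
  → r_7 = 1.5242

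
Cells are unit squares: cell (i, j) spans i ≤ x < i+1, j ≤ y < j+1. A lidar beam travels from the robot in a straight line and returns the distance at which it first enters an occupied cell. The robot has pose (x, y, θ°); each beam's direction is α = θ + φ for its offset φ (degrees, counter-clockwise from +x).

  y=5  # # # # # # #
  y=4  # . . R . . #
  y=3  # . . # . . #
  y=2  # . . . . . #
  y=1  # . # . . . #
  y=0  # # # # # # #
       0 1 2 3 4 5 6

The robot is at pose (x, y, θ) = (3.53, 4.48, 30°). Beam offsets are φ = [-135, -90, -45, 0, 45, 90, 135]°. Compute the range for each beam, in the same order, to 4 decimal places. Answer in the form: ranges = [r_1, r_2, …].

beam 1: φ=-135°, α=255°
  d=(-0.2588,-0.9659)  start (3,4)  tX=2.0478 tY=0.4969  stride 1/|dx|=3.8637 1/|dy|=1.0353
    cross y-line → (3,3), t=0.4969 (wall)
  → r_1 = 0.4969
beam 2: φ=-90°, α=300°
  d=(0.5000,-0.8660)  start (3,4)  tX=0.9400 tY=0.5543  stride 1/|dx|=2.0000 1/|dy|=1.1547
    cross y-line → (3,3), t=0.5543 (wall)
  → r_2 = 0.5543
beam 3: φ=-45°, α=345°
  d=(0.9659,-0.2588)  start (3,4)  tX=0.4866 tY=1.8546  stride 1/|dx|=1.0353 1/|dy|=3.8637
    cross x-line → (4,4), t=0.4866
    cross x-line → (5,4), t=1.5219
    cross y-line → (5,3), t=1.8546
    cross x-line → (6,3), t=2.5571 (wall)
  → r_3 = 2.5571
beam 4: φ=0°, α=30°
  d=(0.8660,0.5000)  start (3,4)  tX=0.5427 tY=1.0400  stride 1/|dx|=1.1547 1/|dy|=2.0000
    cross x-line → (4,4), t=0.5427
    cross y-line → (4,5), t=1.0400 (wall)
  → r_4 = 1.0400
beam 5: φ=45°, α=75°
  d=(0.2588,0.9659)  start (3,4)  tX=1.8159 tY=0.5383  stride 1/|dx|=3.8637 1/|dy|=1.0353
    cross y-line → (3,5), t=0.5383 (wall)
  → r_5 = 0.5383
beam 6: φ=90°, α=120°
  d=(-0.5000,0.8660)  start (3,4)  tX=1.0600 tY=0.6004  stride 1/|dx|=2.0000 1/|dy|=1.1547
    cross y-line → (3,5), t=0.6004 (wall)
  → r_6 = 0.6004
beam 7: φ=135°, α=165°
  d=(-0.9659,0.2588)  start (3,4)  tX=0.5487 tY=2.0091  stride 1/|dx|=1.0353 1/|dy|=3.8637
    cross x-line → (2,4), t=0.5487
    cross x-line → (1,4), t=1.5840
    cross y-line → (1,5), t=2.0091 (wall)
  → r_7 = 2.0091

ranges = [0.4969, 0.5543, 2.5571, 1.0400, 0.5383, 0.6004, 2.0091]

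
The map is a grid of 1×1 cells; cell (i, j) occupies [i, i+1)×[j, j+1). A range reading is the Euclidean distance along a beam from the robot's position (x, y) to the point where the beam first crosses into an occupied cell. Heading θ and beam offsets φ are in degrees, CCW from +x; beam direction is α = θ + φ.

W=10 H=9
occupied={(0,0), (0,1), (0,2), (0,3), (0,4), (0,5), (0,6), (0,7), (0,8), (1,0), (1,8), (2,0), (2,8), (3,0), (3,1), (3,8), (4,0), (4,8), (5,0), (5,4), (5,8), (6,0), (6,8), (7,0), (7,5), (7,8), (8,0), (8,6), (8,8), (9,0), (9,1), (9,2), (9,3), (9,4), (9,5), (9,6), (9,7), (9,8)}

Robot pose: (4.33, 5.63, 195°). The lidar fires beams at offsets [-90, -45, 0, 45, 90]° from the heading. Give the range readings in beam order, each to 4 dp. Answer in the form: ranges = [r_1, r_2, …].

ranges = [2.4536, 3.8452, 3.4475, 5.3463, 4.7933]

beam 1: φ=-90°, α=105°
  d=(-0.2588,0.9659)  start (4,5)  tX=1.2750 tY=0.3831  stride 1/|dx|=3.8637 1/|dy|=1.0353
    cross y-line → (4,6), t=0.3831
    cross x-line → (3,6), t=1.2750
    cross y-line → (3,7), t=1.4183
    cross y-line → (3,8), t=2.4536 (wall)
  → r_1 = 2.4536
beam 2: φ=-45°, α=150°
  d=(-0.8660,0.5000)  start (4,5)  tX=0.3811 tY=0.7400  stride 1/|dx|=1.1547 1/|dy|=2.0000
    cross x-line → (3,5), t=0.3811
    cross y-line → (3,6), t=0.7400
    cross x-line → (2,6), t=1.5358
    cross x-line → (1,6), t=2.6905
    cross y-line → (1,7), t=2.7400
    cross x-line → (0,7), t=3.8452 (wall)
  → r_2 = 3.8452
beam 3: φ=0°, α=195°
  d=(-0.9659,-0.2588)  start (4,5)  tX=0.3416 tY=2.4341  stride 1/|dx|=1.0353 1/|dy|=3.8637
    cross x-line → (3,5), t=0.3416
    cross x-line → (2,5), t=1.3769
    cross x-line → (1,5), t=2.4122
    cross y-line → (1,4), t=2.4341
    cross x-line → (0,4), t=3.4475 (wall)
  → r_3 = 3.4475
beam 4: φ=45°, α=240°
  d=(-0.5000,-0.8660)  start (4,5)  tX=0.6600 tY=0.7275  stride 1/|dx|=2.0000 1/|dy|=1.1547
    cross x-line → (3,5), t=0.6600
    cross y-line → (3,4), t=0.7275
    cross y-line → (3,3), t=1.8822
    cross x-line → (2,3), t=2.6600
    cross y-line → (2,2), t=3.0369
    cross y-line → (2,1), t=4.1916
    cross x-line → (1,1), t=4.6600
    cross y-line → (1,0), t=5.3463 (wall)
  → r_4 = 5.3463
beam 5: φ=90°, α=285°
  d=(0.2588,-0.9659)  start (4,5)  tX=2.5887 tY=0.6522  stride 1/|dx|=3.8637 1/|dy|=1.0353
    cross y-line → (4,4), t=0.6522
    cross y-line → (4,3), t=1.6875
    cross x-line → (5,3), t=2.5887
    cross y-line → (5,2), t=2.7228
    cross y-line → (5,1), t=3.7581
    cross y-line → (5,0), t=4.7933 (wall)
  → r_5 = 4.7933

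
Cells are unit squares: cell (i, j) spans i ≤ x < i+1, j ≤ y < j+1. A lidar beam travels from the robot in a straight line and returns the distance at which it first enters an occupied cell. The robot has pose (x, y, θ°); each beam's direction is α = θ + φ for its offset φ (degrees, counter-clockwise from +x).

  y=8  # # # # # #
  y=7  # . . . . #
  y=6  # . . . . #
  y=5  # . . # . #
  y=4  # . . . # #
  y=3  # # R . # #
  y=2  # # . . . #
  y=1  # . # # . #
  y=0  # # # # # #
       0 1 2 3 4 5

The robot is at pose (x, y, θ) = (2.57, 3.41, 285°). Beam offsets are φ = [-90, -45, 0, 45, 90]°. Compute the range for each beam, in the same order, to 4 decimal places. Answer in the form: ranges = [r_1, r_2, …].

beam 1: φ=-90°, α=195°
  cosα=-0.9659 sinα=-0.2588 | (2,3) | tMaxX 0.5901 tMaxY 1.5841 | tΔX 1.0353 tΔY 3.8637
    t=0.5901 [x] (1,3) — stop
  → r_1 = 0.5901
beam 2: φ=-45°, α=240°
  cosα=-0.5000 sinα=-0.8660 | (2,3) | tMaxX 1.1400 tMaxY 0.4734 | tΔX 2.0000 tΔY 1.1547
    t=0.4734 [y] (2,2)
    t=1.1400 [x] (1,2) — stop
  → r_2 = 1.1400
beam 3: φ=0°, α=285°
  cosα=0.2588 sinα=-0.9659 | (2,3) | tMaxX 1.6614 tMaxY 0.4245 | tΔX 3.8637 tΔY 1.0353
    t=0.4245 [y] (2,2)
    t=1.4597 [y] (2,1) — stop
  → r_3 = 1.4597
beam 4: φ=45°, α=330°
  cosα=0.8660 sinα=-0.5000 | (2,3) | tMaxX 0.4965 tMaxY 0.8200 | tΔX 1.1547 tΔY 2.0000
    t=0.4965 [x] (3,3)
    t=0.8200 [y] (3,2)
    t=1.6512 [x] (4,2)
    t=2.8059 [x] (5,2) — stop
  → r_4 = 2.8059
beam 5: φ=90°, α=15°
  cosα=0.9659 sinα=0.2588 | (2,3) | tMaxX 0.4452 tMaxY 2.2796 | tΔX 1.0353 tΔY 3.8637
    t=0.4452 [x] (3,3)
    t=1.4804 [x] (4,3) — stop
  → r_5 = 1.4804

ranges = [0.5901, 1.1400, 1.4597, 2.8059, 1.4804]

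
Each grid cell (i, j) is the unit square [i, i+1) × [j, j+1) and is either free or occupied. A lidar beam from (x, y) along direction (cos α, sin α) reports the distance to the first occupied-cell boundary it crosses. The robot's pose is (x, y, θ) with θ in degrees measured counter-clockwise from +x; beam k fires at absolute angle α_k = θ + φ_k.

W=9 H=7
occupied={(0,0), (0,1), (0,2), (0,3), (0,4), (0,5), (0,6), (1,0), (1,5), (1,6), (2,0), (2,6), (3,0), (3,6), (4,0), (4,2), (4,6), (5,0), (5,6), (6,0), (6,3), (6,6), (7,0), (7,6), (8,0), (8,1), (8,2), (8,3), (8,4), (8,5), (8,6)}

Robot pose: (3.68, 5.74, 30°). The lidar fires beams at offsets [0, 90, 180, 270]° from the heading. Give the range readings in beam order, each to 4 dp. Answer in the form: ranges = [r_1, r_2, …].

beam 1: φ=0°, α=30°
  dir = (cos 30°, sin 30°) = (0.8660, 0.5000); from cell (3,5)
  next x-line at t=0.3695, next y-line at t=0.5200; Δt_x=1.1547, Δt_y=2.0000
    x: enter (4,5) at t=0.3695
    y: enter (4,6) at t=0.5200 ← occupied
  → r_1 = 0.5200
beam 2: φ=90°, α=120°
  dir = (cos 120°, sin 120°) = (-0.5000, 0.8660); from cell (3,5)
  next x-line at t=1.3600, next y-line at t=0.3002; Δt_x=2.0000, Δt_y=1.1547
    y: enter (3,6) at t=0.3002 ← occupied
  → r_2 = 0.3002
beam 3: φ=180°, α=210°
  dir = (cos 210°, sin 210°) = (-0.8660, -0.5000); from cell (3,5)
  next x-line at t=0.7852, next y-line at t=1.4800; Δt_x=1.1547, Δt_y=2.0000
    x: enter (2,5) at t=0.7852
    y: enter (2,4) at t=1.4800
    x: enter (1,4) at t=1.9399
    x: enter (0,4) at t=3.0946 ← occupied
  → r_3 = 3.0946
beam 4: φ=270°, α=300°
  dir = (cos 300°, sin 300°) = (0.5000, -0.8660); from cell (3,5)
  next x-line at t=0.6400, next y-line at t=0.8545; Δt_x=2.0000, Δt_y=1.1547
    x: enter (4,5) at t=0.6400
    y: enter (4,4) at t=0.8545
    y: enter (4,3) at t=2.0092
    x: enter (5,3) at t=2.6400
    y: enter (5,2) at t=3.1639
    y: enter (5,1) at t=4.3186
    x: enter (6,1) at t=4.6400
    y: enter (6,0) at t=5.4733 ← occupied
  → r_4 = 5.4733

ranges = [0.5200, 0.3002, 3.0946, 5.4733]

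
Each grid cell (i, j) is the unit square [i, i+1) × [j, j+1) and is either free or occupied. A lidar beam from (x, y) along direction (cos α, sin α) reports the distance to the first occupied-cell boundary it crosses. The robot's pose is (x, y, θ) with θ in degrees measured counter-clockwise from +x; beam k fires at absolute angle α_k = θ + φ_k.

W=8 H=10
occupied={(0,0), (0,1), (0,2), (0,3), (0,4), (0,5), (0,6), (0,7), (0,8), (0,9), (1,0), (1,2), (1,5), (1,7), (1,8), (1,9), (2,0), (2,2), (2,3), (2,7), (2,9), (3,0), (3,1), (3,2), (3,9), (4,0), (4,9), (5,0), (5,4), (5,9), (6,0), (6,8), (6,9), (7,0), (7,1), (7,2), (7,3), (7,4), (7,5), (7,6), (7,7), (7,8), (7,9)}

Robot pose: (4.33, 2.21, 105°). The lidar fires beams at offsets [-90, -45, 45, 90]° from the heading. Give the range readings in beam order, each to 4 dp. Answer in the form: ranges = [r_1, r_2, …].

beam 1: φ=-90°, α=15°
  cosα=0.9659 sinα=0.2588 | (4,2) | tMaxX 0.6936 tMaxY 3.0523 | tΔX 1.0353 tΔY 3.8637
    t=0.6936 [x] (5,2)
    t=1.7289 [x] (6,2)
    t=2.7642 [x] (7,2) — stop
  → r_1 = 2.7642
beam 2: φ=-45°, α=60°
  cosα=0.5000 sinα=0.8660 | (4,2) | tMaxX 1.3400 tMaxY 0.9122 | tΔX 2.0000 tΔY 1.1547
    t=0.9122 [y] (4,3)
    t=1.3400 [x] (5,3)
    t=2.0669 [y] (5,4) — stop
  → r_2 = 2.0669
beam 3: φ=45°, α=150°
  cosα=-0.8660 sinα=0.5000 | (4,2) | tMaxX 0.3811 tMaxY 1.5800 | tΔX 1.1547 tΔY 2.0000
    t=0.3811 [x] (3,2) — stop
  → r_3 = 0.3811
beam 4: φ=90°, α=195°
  cosα=-0.9659 sinα=-0.2588 | (4,2) | tMaxX 0.3416 tMaxY 0.8114 | tΔX 1.0353 tΔY 3.8637
    t=0.3416 [x] (3,2) — stop
  → r_4 = 0.3416

ranges = [2.7642, 2.0669, 0.3811, 0.3416]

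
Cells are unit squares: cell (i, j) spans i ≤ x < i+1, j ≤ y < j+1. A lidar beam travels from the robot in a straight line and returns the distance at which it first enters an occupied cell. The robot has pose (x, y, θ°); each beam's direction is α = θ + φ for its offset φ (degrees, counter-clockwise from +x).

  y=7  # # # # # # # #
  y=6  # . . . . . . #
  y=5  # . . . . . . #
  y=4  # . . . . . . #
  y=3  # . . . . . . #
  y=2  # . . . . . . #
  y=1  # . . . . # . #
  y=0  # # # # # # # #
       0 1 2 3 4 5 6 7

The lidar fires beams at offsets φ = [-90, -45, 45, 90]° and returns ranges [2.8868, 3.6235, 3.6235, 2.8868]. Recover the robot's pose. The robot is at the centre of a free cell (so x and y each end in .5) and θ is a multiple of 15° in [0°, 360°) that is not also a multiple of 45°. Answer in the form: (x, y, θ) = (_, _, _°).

(x, y, θ) = (4.5, 4.5, 210°)

Candidates: 35 free-cell centres × 16 headings = 560 poses. Raycast each; keep the one whose scan matches to 4 dp.
  (2.5, 3.5, 15°): beam 1 = 2.5882 ≠ 2.8868 ✗
  (2.5, 3.5, 240°): beam 1 = 1.7321 ≠ 2.8868 ✗
  (6.5, 2.5, 195°): beam 1 = 4.6587 ≠ 2.8868 ✗
  …
  (4.5, 4.5, 210°): r_1=2.8868, r_2=3.6235, r_3=3.6235, r_4=2.8868 — all match ✓
Unique over the lattice → pose = (4.5, 4.5, 210°).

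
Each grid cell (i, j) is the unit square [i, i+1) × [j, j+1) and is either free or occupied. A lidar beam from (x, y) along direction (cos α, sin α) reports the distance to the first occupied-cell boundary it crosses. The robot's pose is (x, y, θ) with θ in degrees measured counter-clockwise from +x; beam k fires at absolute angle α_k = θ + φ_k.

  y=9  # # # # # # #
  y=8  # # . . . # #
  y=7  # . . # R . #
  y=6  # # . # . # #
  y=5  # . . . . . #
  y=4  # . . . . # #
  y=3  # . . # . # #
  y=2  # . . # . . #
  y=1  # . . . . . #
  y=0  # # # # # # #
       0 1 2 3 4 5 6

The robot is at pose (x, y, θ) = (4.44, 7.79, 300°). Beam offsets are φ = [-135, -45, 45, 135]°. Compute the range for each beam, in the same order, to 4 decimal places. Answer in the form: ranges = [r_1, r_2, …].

beam 1: φ=-135°, α=165°
  cosα=-0.9659 sinα=0.2588 | (4,7) | tMaxX 0.4555 tMaxY 0.8114 | tΔX 1.0353 tΔY 3.8637
    t=0.4555 [x] (3,7) — stop
  → r_1 = 0.4555
beam 2: φ=-45°, α=255°
  cosα=-0.2588 sinα=-0.9659 | (4,7) | tMaxX 1.7000 tMaxY 0.8179 | tΔX 3.8637 tΔY 1.0353
    t=0.8179 [y] (4,6)
    t=1.7000 [x] (3,6) — stop
  → r_2 = 1.7000
beam 3: φ=45°, α=345°
  cosα=0.9659 sinα=-0.2588 | (4,7) | tMaxX 0.5798 tMaxY 3.0523 | tΔX 1.0353 tΔY 3.8637
    t=0.5798 [x] (5,7)
    t=1.6150 [x] (6,7) — stop
  → r_3 = 1.6150
beam 4: φ=135°, α=75°
  cosα=0.2588 sinα=0.9659 | (4,7) | tMaxX 2.1637 tMaxY 0.2174 | tΔX 3.8637 tΔY 1.0353
    t=0.2174 [y] (4,8)
    t=1.2527 [y] (4,9) — stop
  → r_4 = 1.2527

ranges = [0.4555, 1.7000, 1.6150, 1.2527]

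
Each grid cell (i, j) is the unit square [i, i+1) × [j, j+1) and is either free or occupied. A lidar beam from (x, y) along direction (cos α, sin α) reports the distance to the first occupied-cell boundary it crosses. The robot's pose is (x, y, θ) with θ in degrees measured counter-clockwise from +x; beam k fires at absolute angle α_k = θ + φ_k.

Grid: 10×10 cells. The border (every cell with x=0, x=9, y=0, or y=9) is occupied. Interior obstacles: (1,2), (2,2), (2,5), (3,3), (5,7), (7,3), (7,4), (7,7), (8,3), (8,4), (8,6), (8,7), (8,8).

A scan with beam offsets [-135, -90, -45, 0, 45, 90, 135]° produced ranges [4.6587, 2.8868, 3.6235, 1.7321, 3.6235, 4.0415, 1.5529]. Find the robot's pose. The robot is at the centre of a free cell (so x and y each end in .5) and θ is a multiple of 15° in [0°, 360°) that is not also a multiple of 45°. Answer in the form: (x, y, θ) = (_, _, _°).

The pose lattice has 51·16 = 816 candidates. Test each by forward raycasting.
  (3.5, 2.5, 105°): beam 1 = 3.0000 ≠ 4.6587 ✗
  (7.5, 2.5, 255°): beam 1 = 0.5774 ≠ 4.6587 ✗
  (5.5, 6.5, 195°): beam 1 = 0.5774 ≠ 4.6587 ✗
  …
  (4.5, 5.5, 60°): r_1=4.6587, r_2=2.8868, r_3=3.6235, r_4=1.7321, r_5=3.6235, r_6=4.0415, r_7=1.5529 — all match ✓
Only this pose fits every beam.

(x, y, θ) = (4.5, 5.5, 60°)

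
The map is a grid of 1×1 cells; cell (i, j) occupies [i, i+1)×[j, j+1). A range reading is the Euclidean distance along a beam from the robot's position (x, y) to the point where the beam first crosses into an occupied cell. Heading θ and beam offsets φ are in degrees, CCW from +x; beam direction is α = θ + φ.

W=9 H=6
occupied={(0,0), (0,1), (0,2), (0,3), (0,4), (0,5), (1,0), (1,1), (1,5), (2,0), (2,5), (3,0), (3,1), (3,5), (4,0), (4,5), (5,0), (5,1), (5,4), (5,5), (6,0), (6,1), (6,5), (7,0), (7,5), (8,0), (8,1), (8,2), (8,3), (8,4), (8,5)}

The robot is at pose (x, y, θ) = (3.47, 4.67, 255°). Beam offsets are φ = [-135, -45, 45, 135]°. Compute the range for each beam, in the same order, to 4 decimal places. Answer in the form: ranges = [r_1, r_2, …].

beam 1: φ=-135°, α=120°
  dir = (cos 120°, sin 120°) = (-0.5000, 0.8660); from cell (3,4)
  next x-line at t=0.9400, next y-line at t=0.3811; Δt_x=2.0000, Δt_y=1.1547
    y: enter (3,5) at t=0.3811 ← occupied
  → r_1 = 0.3811
beam 2: φ=-45°, α=210°
  dir = (cos 210°, sin 210°) = (-0.8660, -0.5000); from cell (3,4)
  next x-line at t=0.5427, next y-line at t=1.3400; Δt_x=1.1547, Δt_y=2.0000
    x: enter (2,4) at t=0.5427
    y: enter (2,3) at t=1.3400
    x: enter (1,3) at t=1.6974
    x: enter (0,3) at t=2.8521 ← occupied
  → r_2 = 2.8521
beam 3: φ=45°, α=300°
  dir = (cos 300°, sin 300°) = (0.5000, -0.8660); from cell (3,4)
  next x-line at t=1.0600, next y-line at t=0.7736; Δt_x=2.0000, Δt_y=1.1547
    y: enter (3,3) at t=0.7736
    x: enter (4,3) at t=1.0600
    y: enter (4,2) at t=1.9283
    x: enter (5,2) at t=3.0600
    y: enter (5,1) at t=3.0831 ← occupied
  → r_3 = 3.0831
beam 4: φ=135°, α=30°
  dir = (cos 30°, sin 30°) = (0.8660, 0.5000); from cell (3,4)
  next x-line at t=0.6120, next y-line at t=0.6600; Δt_x=1.1547, Δt_y=2.0000
    x: enter (4,4) at t=0.6120
    y: enter (4,5) at t=0.6600 ← occupied
  → r_4 = 0.6600

ranges = [0.3811, 2.8521, 3.0831, 0.6600]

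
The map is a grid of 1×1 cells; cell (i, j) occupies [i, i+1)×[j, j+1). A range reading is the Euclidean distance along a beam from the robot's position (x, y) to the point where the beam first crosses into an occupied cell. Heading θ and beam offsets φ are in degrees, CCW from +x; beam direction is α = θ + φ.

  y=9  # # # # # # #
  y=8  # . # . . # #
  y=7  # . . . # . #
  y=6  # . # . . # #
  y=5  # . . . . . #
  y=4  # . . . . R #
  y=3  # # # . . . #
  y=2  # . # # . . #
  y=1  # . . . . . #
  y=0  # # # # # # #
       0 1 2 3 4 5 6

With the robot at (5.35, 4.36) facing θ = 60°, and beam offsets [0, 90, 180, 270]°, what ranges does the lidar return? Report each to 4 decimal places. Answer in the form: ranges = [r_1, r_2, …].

ranges = [1.3000, 3.2800, 2.7000, 0.7506]

beam 1: φ=0°, α=60°
  direction (0.5000, 0.8660); cell (5,4); t to first gridline: x 1.3000, y 0.7390 (then +2.0000 / +1.1547)
    (5,5) via y @ 0.7390
    (6,5) via x @ 1.3000  # hit
  → r_1 = 1.3000
beam 2: φ=90°, α=150°
  direction (-0.8660, 0.5000); cell (5,4); t to first gridline: x 0.4041, y 1.2800 (then +1.1547 / +2.0000)
    (4,4) via x @ 0.4041
    (4,5) via y @ 1.2800
    (3,5) via x @ 1.5588
    (2,5) via x @ 2.7135
    (2,6) via y @ 3.2800  # hit
  → r_2 = 3.2800
beam 3: φ=180°, α=240°
  direction (-0.5000, -0.8660); cell (5,4); t to first gridline: x 0.7000, y 0.4157 (then +2.0000 / +1.1547)
    (5,3) via y @ 0.4157
    (4,3) via x @ 0.7000
    (4,2) via y @ 1.5704
    (3,2) via x @ 2.7000  # hit
  → r_3 = 2.7000
beam 4: φ=270°, α=330°
  direction (0.8660, -0.5000); cell (5,4); t to first gridline: x 0.7506, y 0.7200 (then +1.1547 / +2.0000)
    (5,3) via y @ 0.7200
    (6,3) via x @ 0.7506  # hit
  → r_4 = 0.7506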